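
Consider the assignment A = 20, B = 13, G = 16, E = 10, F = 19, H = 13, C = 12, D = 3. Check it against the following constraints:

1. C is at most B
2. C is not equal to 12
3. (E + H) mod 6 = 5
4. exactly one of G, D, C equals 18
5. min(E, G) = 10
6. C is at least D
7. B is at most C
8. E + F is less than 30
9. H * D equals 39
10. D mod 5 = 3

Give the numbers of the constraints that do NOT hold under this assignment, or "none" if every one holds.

1. C = 12, B = 13; 12 ≤ 13  ✔
2. C = 12, but 12 is required to differ  ✘
3. E + H = 23; 23 mod 6 = 5  ✔
4. G=16, D=3, C=12; 0 of them equal 18, not exactly one  ✘
5. min(10, 16) = 10  ✔
6. C = 12, D = 3; 12 ≥ 3  ✔
7. B = 13, C = 12; 13 > 12 (want ≤)  ✘
8. E + F = 10 + 19 = 29; 29 < 30  ✔
9. H * D = 13 * 3 = 39  ✔
10. 3 mod 5 = 3  ✔

Constraints 2, 4, and 7 are violated.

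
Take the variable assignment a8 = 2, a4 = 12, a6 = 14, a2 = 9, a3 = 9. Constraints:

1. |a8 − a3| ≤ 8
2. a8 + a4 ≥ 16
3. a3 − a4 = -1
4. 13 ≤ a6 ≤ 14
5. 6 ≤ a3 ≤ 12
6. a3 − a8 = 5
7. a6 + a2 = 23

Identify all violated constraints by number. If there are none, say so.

1. |2 − 9| = 7; 7 ≤ 8 — OK.
2. a8 + a4 = 2 + 12 = 14; 14 < 16, bound 16 not met — violated.
3. a3 − a4 = 9 − 12 = -3, not -1 — violated.
4. a6 = 14 lies in [13, 14] — OK.
5. a3 = 9 lies in [6, 12] — OK.
6. a3 − a8 = 9 − 2 = 7, not 5 — violated.
7. a6 + a2 = 14 + 9 = 23 — OK.

No — constraints 2, 3, 6 are not satisfied.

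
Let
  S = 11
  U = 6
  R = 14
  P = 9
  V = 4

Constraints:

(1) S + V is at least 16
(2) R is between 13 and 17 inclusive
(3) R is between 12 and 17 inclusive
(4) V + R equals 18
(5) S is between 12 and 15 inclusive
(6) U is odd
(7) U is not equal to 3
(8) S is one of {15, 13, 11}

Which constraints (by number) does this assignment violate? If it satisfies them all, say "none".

Constraints 1, 5, and 6 are violated.

(1) S + V = 11 + 4 = 15; 15 < 16, bound 16 not met  FAIL
(2) R = 14 lies in [13, 17]  OK
(3) R = 14 lies in [12, 17]  OK
(4) V + R = 4 + 14 = 18  OK
(5) S = 11 is outside [12, 15]  FAIL
(6) U = 6 is even  FAIL
(7) U = 6, and 6 ≠ 3  OK
(8) S = 11 is in {15, 13, 11}  OK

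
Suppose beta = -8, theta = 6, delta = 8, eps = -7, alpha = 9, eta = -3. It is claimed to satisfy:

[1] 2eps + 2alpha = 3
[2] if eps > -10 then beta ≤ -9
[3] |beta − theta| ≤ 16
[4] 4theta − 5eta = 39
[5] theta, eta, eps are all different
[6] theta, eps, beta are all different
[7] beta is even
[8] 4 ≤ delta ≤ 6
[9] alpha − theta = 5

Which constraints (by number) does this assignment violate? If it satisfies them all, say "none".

[1] 2eps + 2alpha = 2(-7) + 2(9) = 4, not 3 — violated.
[2] eps = -7 > -10, so we need beta ≤ -9; but beta = -8 > -9 — violated.
[3] |-8 − 6| = 14; 14 ≤ 16 — OK.
[4] 4theta − 5eta = 4(6) − 5(-3) = 39 — OK.
[5] values 6, -3, -7 are pairwise distinct — OK.
[6] values 6, -7, -8 are pairwise distinct — OK.
[7] beta = -8 is even — OK.
[8] delta = 8 is outside [4, 6] — violated.
[9] alpha − theta = 9 − 6 = 3, not 5 — violated.

The assignment fails constraints 1, 2, 8, and 9.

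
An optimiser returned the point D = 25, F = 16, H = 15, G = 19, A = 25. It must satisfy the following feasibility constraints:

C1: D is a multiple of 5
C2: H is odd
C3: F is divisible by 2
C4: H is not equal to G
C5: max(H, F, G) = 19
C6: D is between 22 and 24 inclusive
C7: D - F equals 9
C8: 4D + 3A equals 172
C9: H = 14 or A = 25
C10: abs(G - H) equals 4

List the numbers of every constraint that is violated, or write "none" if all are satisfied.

C1: 25 / 5 = 5, so 5 divides 25 — holds.
C2: H = 15 is odd — holds.
C3: 16 / 2 = 8, so 2 divides 16 — holds.
C4: H = 15, G = 19; distinct — holds.
C5: max(15, 16, 19) = 19 — holds.
C6: D = 25 is outside [22, 24] — does not hold.
C7: D - F = 25 - 16 = 9 — holds.
C8: 4D + 3A = 4(25) + 3(25) = 175, not 172 — does not hold.
C9: H = 15 ≠ 14, but A = 25 = 25 (second disjunct) — holds.
C10: abs(19 - 15) = 4 — holds.

The assignment fails constraints 6 and 8.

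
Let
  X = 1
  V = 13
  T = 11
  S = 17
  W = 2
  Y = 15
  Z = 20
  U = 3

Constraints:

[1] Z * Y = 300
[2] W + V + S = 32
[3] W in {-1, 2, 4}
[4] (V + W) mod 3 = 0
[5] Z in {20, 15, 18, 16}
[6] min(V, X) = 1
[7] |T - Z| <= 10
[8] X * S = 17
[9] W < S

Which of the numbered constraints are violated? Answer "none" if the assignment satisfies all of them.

[1] Z * Y = 20 * 15 = 300 — holds.
[2] W + V + S = 2 + 13 + 17 = 32 — holds.
[3] W = 2 is in {-1, 2, 4} — holds.
[4] V + W = 15; 15 mod 3 = 0 — holds.
[5] Z = 20 is in {20, 15, 18, 16} — holds.
[6] min(13, 1) = 1 — holds.
[7] |11 - 20| = 9; 9 ≤ 10 — holds.
[8] X * S = 1 * 17 = 17 — holds.
[9] W = 2, S = 17; 2 < 17 — holds.

No violations.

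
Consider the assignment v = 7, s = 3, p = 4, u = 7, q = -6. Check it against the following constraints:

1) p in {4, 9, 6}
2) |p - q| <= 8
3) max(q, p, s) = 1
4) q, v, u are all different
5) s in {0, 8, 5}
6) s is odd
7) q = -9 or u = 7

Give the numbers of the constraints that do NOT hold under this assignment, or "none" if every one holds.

No — constraints 2, 3, 4, 5 are not satisfied.

1) p = 4 is in {4, 9, 6}  true
2) |4 - (-6)| = 10; 10 > 8, exceeds bound 8  false
3) max(-6, 4, 3) = 4, not 1  false
4) v = u = 7, not all different  false
5) s = 3 is not in {0, 8, 5}  false
6) s = 3 is odd  true
7) q = -6 ≠ -9, but u = 7 = 7 (second disjunct)  true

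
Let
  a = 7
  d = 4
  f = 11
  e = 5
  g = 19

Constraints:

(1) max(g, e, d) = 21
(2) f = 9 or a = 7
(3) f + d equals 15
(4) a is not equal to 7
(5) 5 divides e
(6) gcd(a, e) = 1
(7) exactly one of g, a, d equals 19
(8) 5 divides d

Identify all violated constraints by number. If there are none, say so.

Constraints 1, 4, and 8 are violated.

(1) max(19, 5, 4) = 19, not 21 — violated.
(2) f = 11 ≠ 9, but a = 7 = 7 (second disjunct) — satisfied.
(3) f + d = 11 + 4 = 15 — satisfied.
(4) a = 7, but 7 is required to differ — violated.
(5) 5 / 5 = 1, so 5 divides 5 — satisfied.
(6) gcd(7, 5) = 1 — satisfied.
(7) g=19, a=7, d=4; 1 of them equals 19 — satisfied.
(8) 4 = 5*0 + 4, so 5 does not divide 4 — violated.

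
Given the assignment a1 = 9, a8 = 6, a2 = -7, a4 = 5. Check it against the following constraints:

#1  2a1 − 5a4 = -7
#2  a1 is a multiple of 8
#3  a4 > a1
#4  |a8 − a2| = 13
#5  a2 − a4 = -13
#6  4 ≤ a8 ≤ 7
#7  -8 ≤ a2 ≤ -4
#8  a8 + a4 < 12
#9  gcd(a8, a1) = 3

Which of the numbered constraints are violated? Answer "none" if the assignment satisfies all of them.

The assignment fails constraints 2, 3, 5.

#1 2a1 − 5a4 = 2(9) − 5(5) = -7  true
#2 9 = 8×1 + 1, so 8 does not divide 9  false
#3 a4 = 5, a1 = 9; 5 ≤ 9 (want >)  false
#4 |6 − (-7)| = 13  true
#5 a2 − a4 = -7 − 5 = -12, not -13  false
#6 a8 = 6 lies in [4, 7]  true
#7 a2 = -7 lies in [-8, -4]  true
#8 a8 + a4 = 6 + 5 = 11; 11 < 12  true
#9 gcd(6, 9) = 3  true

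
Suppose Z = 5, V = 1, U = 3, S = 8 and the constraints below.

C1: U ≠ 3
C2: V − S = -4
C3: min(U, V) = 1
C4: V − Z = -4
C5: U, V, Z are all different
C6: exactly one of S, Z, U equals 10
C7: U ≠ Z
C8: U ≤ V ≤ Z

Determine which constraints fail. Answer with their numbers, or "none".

Constraints 1, 2, 6, 8 are violated.

C1: U = 3, but 3 is required to differ — violated.
C2: V − S = 1 − 8 = -7, not -4 — violated.
C3: min(3, 1) = 1 — satisfied.
C4: V − Z = 1 − 5 = -4 — satisfied.
C5: values 3, 1, 5 are pairwise distinct — satisfied.
C6: S=8, Z=5, U=3; 0 of them equal 10, not exactly one — violated.
C7: U = 3, Z = 5; distinct — satisfied.
C8: values 3, 1, 5; U = 3 is not ≤ V = 1 — violated.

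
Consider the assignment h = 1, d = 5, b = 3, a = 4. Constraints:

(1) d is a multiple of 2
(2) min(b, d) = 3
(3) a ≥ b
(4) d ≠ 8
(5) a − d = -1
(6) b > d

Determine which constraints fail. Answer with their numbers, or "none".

(1) 5 = 2×2 + 1, so 2 does not divide 5  false
(2) min(3, 5) = 3  true
(3) a = 4, b = 3; 4 ≥ 3  true
(4) d = 5, and 5 ≠ 8  true
(5) a − d = 4 − 5 = -1  true
(6) b = 3, d = 5; 3 ≤ 5 (want >)  false

The assignment fails constraints 1 and 6.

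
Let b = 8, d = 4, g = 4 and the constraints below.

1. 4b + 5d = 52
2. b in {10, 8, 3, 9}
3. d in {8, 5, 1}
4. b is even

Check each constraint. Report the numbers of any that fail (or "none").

1. 4b + 5d = 4(8) + 5(4) = 52 — holds.
2. b = 8 is in {10, 8, 3, 9} — holds.
3. d = 4 is not in {8, 5, 1} — does not hold.
4. b = 8 is even — holds.

Constraint 3 is violated.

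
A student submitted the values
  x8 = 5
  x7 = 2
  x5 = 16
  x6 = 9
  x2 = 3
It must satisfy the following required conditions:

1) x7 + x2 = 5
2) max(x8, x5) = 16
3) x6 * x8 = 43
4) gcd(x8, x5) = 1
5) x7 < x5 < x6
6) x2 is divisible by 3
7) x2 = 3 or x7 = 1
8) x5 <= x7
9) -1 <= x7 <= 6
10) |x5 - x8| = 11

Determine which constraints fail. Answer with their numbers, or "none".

1) x7 + x2 = 2 + 3 = 5 — holds.
2) max(5, 16) = 16 — holds.
3) x6 * x8 = 9 * 5 = 45, not 43 — fails.
4) gcd(5, 16) = 1 — holds.
5) values 2, 16, 9; x5 = 16 is not < x6 = 9 — fails.
6) 3 / 3 = 1, so 3 divides 3 — holds.
7) x2 = 3 = 3 (first disjunct) — holds.
8) x5 = 16, x7 = 2; 16 > 2 (want ≤) — fails.
9) x7 = 2 lies in [-1, 6] — holds.
10) |16 - 5| = 11 — holds.

Constraints 3, 5, and 8 do not hold.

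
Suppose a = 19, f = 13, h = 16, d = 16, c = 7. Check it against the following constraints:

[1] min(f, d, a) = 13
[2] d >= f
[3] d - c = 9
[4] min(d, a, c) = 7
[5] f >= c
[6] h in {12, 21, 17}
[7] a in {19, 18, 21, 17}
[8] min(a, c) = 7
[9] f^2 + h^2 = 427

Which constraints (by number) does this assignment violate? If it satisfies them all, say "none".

No — constraints 6 and 9 are not satisfied.

[1] min(13, 16, 19) = 13 — holds.
[2] d = 16, f = 13; 16 ≥ 13 — holds.
[3] d - c = 16 - 7 = 9 — holds.
[4] min(16, 19, 7) = 7 — holds.
[5] f = 13, c = 7; 13 ≥ 7 — holds.
[6] h = 16 is not in {12, 21, 17} — does not hold.
[7] a = 19 is in {19, 18, 21, 17} — holds.
[8] min(19, 7) = 7 — holds.
[9] f^2 + h^2 = 13^2 + 16^2 = 169 + 256 = 425, not 427 — does not hold.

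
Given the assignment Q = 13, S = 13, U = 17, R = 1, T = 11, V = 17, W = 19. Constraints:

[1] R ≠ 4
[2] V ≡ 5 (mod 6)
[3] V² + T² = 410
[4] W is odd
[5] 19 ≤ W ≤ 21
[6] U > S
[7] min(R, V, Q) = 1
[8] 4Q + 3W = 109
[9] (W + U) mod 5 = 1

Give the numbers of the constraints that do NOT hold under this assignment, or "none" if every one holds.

The assignment satisfies every constraint.

[1] R = 1, and 1 ≠ 4 — holds.
[2] 17 mod 6 = 5 — holds.
[3] V² + T² = 17² + 11² = 289 + 121 = 410 — holds.
[4] W = 19 is odd — holds.
[5] W = 19 lies in [19, 21] — holds.
[6] U = 17, S = 13; 17 > 13 — holds.
[7] min(1, 17, 13) = 1 — holds.
[8] 4Q + 3W = 4(13) + 3(19) = 109 — holds.
[9] W + U = 36; 36 mod 5 = 1 — holds.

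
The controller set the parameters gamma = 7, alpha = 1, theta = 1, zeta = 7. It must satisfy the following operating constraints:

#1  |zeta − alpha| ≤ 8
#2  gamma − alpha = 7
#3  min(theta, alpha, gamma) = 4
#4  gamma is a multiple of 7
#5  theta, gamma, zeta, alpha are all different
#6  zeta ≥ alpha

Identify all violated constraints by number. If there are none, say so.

#1 |7 − 1| = 6; 6 ≤ 8  OK
#2 gamma − alpha = 7 − 1 = 6, not 7  FAIL
#3 min(1, 1, 7) = 1, not 4  FAIL
#4 7 / 7 = 1, so 7 divides 7  OK
#5 gamma = zeta = 7, not all different  FAIL
#6 zeta = 7, alpha = 1; 7 ≥ 1  OK

Constraints 2, 3, and 5 do not hold.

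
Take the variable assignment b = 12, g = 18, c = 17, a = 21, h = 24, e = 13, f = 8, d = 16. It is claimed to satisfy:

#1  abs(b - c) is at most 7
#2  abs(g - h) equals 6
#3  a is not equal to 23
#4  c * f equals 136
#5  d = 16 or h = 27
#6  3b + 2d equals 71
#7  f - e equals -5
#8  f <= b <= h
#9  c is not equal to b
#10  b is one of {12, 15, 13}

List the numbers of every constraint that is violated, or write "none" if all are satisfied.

No — constraint 6 is not satisfied.

#1 abs(12 - 17) = 5; 5 ≤ 7  ✓
#2 abs(18 - 24) = 6  ✓
#3 a = 21, and 21 ≠ 23  ✓
#4 c * f = 17 * 8 = 136  ✓
#5 d = 16 = 16 (first disjunct)  ✓
#6 3b + 2d = 3(12) + 2(16) = 68, not 71  ✗
#7 f - e = 8 - 13 = -5  ✓
#8 values 8 <= 12 <= 24  ✓
#9 c = 17, b = 12; distinct  ✓
#10 b = 12 is in {12, 15, 13}  ✓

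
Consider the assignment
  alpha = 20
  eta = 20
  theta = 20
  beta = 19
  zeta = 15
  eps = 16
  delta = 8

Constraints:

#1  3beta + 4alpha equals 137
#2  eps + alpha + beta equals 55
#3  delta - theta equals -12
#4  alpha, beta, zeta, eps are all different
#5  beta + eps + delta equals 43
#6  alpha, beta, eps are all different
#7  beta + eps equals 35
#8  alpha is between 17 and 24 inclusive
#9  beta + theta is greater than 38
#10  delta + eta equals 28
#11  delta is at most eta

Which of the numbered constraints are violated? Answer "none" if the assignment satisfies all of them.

#1 3beta + 4alpha = 3(19) + 4(20) = 137 — OK.
#2 eps + alpha + beta = 16 + 20 + 19 = 55 — OK.
#3 delta - theta = 8 - 20 = -12 — OK.
#4 values 20, 19, 15, 16 are pairwise distinct — OK.
#5 beta + eps + delta = 19 + 16 + 8 = 43 — OK.
#6 values 20, 19, 16 are pairwise distinct — OK.
#7 beta + eps = 19 + 16 = 35 — OK.
#8 alpha = 20 lies in [17, 24] — OK.
#9 beta + theta = 19 + 20 = 39; 39 > 38 — OK.
#10 delta + eta = 8 + 20 = 28 — OK.
#11 delta = 8, eta = 20; 8 ≤ 20 — OK.

None — every constraint holds.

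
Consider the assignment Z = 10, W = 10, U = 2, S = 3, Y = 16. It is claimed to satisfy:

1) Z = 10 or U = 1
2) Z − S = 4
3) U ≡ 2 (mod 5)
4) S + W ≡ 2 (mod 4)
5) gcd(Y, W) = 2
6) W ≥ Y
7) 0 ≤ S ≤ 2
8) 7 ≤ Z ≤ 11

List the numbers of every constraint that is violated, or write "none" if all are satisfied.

1) Z = 10 = 10 (first disjunct)  true
2) Z − S = 10 − 3 = 7, not 4  false
3) 2 mod 5 = 2  true
4) S + W = 13; 13 mod 4 = 1, not 2  false
5) gcd(16, 10) = 2  true
6) W = 10, Y = 16; 10 < 16 (want ≥)  false
7) S = 3 is outside [0, 2]  false
8) Z = 10 lies in [7, 11]  true

Constraints 2, 4, 6, and 7 do not hold.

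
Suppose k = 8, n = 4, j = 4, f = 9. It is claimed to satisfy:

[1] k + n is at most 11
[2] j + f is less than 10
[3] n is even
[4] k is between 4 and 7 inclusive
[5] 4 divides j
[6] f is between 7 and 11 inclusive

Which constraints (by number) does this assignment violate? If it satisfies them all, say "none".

[1] k + n = 8 + 4 = 12; 12 > 11, bound 11 not met — violated.
[2] j + f = 4 + 9 = 13; 13 ≥ 10, bound 10 not met — violated.
[3] n = 4 is even — satisfied.
[4] k = 8 is outside [4, 7] — violated.
[5] 4 / 4 = 1, so 4 divides 4 — satisfied.
[6] f = 9 lies in [7, 11] — satisfied.

Violated: 1, 2, 4.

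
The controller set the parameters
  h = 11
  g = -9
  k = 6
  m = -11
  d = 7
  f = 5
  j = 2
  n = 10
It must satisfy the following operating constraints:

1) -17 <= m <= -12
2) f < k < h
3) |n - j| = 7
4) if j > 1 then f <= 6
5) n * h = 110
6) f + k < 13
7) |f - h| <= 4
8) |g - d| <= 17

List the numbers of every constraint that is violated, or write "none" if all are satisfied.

1) m = -11 is outside [-17, -12] — fails.
2) values 5 < 6 < 11 — holds.
3) |10 - 2| = 8, not 7 — fails.
4) j = 2 > 1, so we need f ≤ 6; f = 5 ≤ 6 — holds.
5) n * h = 10 * 11 = 110 — holds.
6) f + k = 5 + 6 = 11; 11 < 13 — holds.
7) |5 - 11| = 6; 6 > 4, exceeds bound 4 — fails.
8) |-9 - 7| = 16; 16 ≤ 17 — holds.

No — constraints 1, 3, 7 are not satisfied.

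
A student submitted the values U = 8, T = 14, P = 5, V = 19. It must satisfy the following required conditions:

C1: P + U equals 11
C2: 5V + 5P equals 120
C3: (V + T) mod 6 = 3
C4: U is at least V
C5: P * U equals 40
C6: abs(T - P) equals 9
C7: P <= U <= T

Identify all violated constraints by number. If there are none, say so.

The assignment fails constraints 1 and 4.

C1: P + U = 5 + 8 = 13, not 11  false
C2: 5V + 5P = 5(19) + 5(5) = 120  true
C3: V + T = 33; 33 mod 6 = 3  true
C4: U = 8, V = 19; 8 < 19 (want ≥)  false
C5: P * U = 5 * 8 = 40  true
C6: abs(14 - 5) = 9  true
C7: values 5 <= 8 <= 14  true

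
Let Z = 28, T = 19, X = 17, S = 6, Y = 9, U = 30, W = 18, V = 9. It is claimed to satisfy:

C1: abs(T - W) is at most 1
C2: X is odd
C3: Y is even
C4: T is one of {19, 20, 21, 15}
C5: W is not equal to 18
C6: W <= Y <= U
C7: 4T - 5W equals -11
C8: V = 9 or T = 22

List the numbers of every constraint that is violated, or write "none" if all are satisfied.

Constraints 3, 5, 6, 7 do not hold.

C1: abs(19 - 18) = 1; 1 ≤ 1 — holds.
C2: X = 17 is odd — holds.
C3: Y = 9 is odd — does not hold.
C4: T = 19 is in {19, 20, 21, 15} — holds.
C5: W = 18, but 18 is required to differ — does not hold.
C6: values 18, 9, 30; W = 18 is not <= Y = 9 — does not hold.
C7: 4T - 5W = 4(19) - 5(18) = -14, not -11 — does not hold.
C8: V = 9 = 9 (first disjunct) — holds.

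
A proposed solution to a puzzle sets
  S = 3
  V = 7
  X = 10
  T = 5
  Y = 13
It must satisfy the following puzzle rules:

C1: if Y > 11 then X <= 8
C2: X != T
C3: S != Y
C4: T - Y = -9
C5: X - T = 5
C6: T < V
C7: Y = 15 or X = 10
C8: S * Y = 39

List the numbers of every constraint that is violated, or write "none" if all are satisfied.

Constraints 1 and 4 are violated.

C1: Y = 13 > 11, so we need X ≤ 8; but X = 10 > 8 — does not hold.
C2: X = 10, T = 5; distinct — holds.
C3: S = 3, Y = 13; distinct — holds.
C4: T - Y = 5 - 13 = -8, not -9 — does not hold.
C5: X - T = 10 - 5 = 5 — holds.
C6: T = 5, V = 7; 5 < 7 — holds.
C7: Y = 13 ≠ 15, but X = 10 = 10 (second disjunct) — holds.
C8: S * Y = 3 * 13 = 39 — holds.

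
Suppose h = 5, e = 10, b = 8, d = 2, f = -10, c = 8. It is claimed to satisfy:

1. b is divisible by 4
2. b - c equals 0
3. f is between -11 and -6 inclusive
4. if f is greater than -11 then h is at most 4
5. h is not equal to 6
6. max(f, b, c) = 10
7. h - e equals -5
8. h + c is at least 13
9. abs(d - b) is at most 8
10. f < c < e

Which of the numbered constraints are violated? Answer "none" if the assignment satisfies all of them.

The assignment fails constraints 4, 6.

1. 8 / 4 = 2, so 4 divides 8 — OK.
2. b - c = 8 - 8 = 0 — OK.
3. f = -10 lies in [-11, -6] — OK.
4. f = -10 > -11, so we need h ≤ 4; but h = 5 > 4 — violated.
5. h = 5, and 5 ≠ 6 — OK.
6. max(-10, 8, 8) = 8, not 10 — violated.
7. h - e = 5 - 10 = -5 — OK.
8. h + c = 5 + 8 = 13; 13 ≥ 13 — OK.
9. abs(2 - 8) = 6; 6 ≤ 8 — OK.
10. values -10 < 8 < 10 — OK.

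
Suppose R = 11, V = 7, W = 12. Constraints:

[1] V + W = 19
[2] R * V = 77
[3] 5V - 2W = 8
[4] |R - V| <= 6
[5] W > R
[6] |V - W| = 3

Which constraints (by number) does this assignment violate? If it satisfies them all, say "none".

[1] V + W = 7 + 12 = 19 — satisfied.
[2] R * V = 11 * 7 = 77 — satisfied.
[3] 5V - 2W = 5(7) - 2(12) = 11, not 8 — violated.
[4] |11 - 7| = 4; 4 ≤ 6 — satisfied.
[5] W = 12, R = 11; 12 > 11 — satisfied.
[6] |7 - 12| = 5, not 3 — violated.

No — constraints 3 and 6 are not satisfied.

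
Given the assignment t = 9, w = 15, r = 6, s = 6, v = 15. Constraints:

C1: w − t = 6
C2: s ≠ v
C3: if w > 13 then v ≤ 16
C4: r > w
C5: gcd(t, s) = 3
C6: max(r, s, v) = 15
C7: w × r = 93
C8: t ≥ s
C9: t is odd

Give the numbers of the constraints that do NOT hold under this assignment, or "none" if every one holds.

Violated: 4 and 7.

C1: w − t = 15 − 9 = 6  OK
C2: s = 6, v = 15; distinct  OK
C3: w = 15 > 13, so we need v ≤ 16; v = 15 ≤ 16  OK
C4: r = 6, w = 15; 6 ≤ 15 (want >)  FAIL
C5: gcd(9, 6) = 3  OK
C6: max(6, 6, 15) = 15  OK
C7: w × r = 15 × 6 = 90, not 93  FAIL
C8: t = 9, s = 6; 9 ≥ 6  OK
C9: t = 9 is odd  OK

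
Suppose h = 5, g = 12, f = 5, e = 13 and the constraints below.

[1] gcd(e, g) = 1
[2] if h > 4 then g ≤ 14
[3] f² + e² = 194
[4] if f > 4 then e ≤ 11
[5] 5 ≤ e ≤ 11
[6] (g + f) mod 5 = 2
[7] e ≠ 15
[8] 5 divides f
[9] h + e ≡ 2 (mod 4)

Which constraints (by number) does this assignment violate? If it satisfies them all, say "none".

[1] gcd(13, 12) = 1 — OK.
[2] h = 5 > 4, so we need g ≤ 14; g = 12 ≤ 14 — OK.
[3] f² + e² = 5² + 13² = 25 + 169 = 194 — OK.
[4] f = 5 > 4, so we need e ≤ 11; but e = 13 > 11 — violated.
[5] e = 13 is outside [5, 11] — violated.
[6] g + f = 17; 17 mod 5 = 2 — OK.
[7] e = 13, and 13 ≠ 15 — OK.
[8] 5 / 5 = 1, so 5 divides 5 — OK.
[9] h + e = 18; 18 mod 4 = 2 — OK.

Constraints 4, 5 do not hold.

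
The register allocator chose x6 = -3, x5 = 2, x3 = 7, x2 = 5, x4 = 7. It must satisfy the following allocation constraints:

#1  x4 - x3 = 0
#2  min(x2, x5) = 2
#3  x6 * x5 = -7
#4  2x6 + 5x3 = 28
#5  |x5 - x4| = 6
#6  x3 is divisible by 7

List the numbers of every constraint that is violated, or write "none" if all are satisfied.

#1 x4 - x3 = 7 - 7 = 0  ✓
#2 min(5, 2) = 2  ✓
#3 x6 * x5 = -3 * 2 = -6, not -7  ✗
#4 2x6 + 5x3 = 2(-3) + 5(7) = 29, not 28  ✗
#5 |2 - 7| = 5, not 6  ✗
#6 7 / 7 = 1, so 7 divides 7  ✓

Violated: 3, 4, 5.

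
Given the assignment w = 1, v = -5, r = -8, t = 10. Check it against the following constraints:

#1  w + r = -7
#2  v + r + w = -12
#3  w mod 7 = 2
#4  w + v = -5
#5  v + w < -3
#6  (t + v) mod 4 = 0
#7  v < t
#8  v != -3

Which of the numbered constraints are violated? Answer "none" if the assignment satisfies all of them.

#1 w + r = 1 + (-8) = -7 — satisfied.
#2 v + r + w = -5 + (-8) + 1 = -12 — satisfied.
#3 1 mod 7 = 1, not 2 — violated.
#4 w + v = 1 + (-5) = -4, not -5 — violated.
#5 v + w = -5 + 1 = -4; -4 < -3 — satisfied.
#6 t + v = 5; 5 mod 4 = 1, not 0 — violated.
#7 v = -5, t = 10; -5 < 10 — satisfied.
#8 v = -5, and -5 ≠ -3 — satisfied.

No — constraints 3, 4, 6 are not satisfied.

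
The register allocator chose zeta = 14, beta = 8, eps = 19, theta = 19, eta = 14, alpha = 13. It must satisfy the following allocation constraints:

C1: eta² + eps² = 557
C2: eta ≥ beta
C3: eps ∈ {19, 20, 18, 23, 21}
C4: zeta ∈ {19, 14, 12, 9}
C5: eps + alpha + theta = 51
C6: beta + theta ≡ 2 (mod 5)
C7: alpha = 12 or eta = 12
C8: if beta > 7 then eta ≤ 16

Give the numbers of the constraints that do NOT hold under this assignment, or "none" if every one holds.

The assignment fails constraint 7.

C1: eta² + eps² = 14² + 19² = 196 + 361 = 557 — holds.
C2: eta = 14, beta = 8; 14 ≥ 8 — holds.
C3: eps = 19 is in {19, 20, 18, 23, 21} — holds.
C4: zeta = 14 is in {19, 14, 12, 9} — holds.
C5: eps + alpha + theta = 19 + 13 + 19 = 51 — holds.
C6: beta + theta = 27; 27 mod 5 = 2 — holds.
C7: alpha = 13 ≠ 12 and eta = 14 ≠ 12; both disjuncts false — does not hold.
C8: beta = 8 > 7, so we need eta ≤ 16; eta = 14 ≤ 16 — holds.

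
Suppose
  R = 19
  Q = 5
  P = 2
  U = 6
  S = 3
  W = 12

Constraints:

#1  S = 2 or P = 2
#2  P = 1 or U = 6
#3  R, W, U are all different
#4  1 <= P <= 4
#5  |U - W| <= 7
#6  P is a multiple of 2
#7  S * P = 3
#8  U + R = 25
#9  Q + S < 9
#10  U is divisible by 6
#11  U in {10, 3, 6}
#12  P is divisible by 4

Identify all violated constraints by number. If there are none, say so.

Constraints 7, 12 do not hold.

#1 S = 3 ≠ 2, but P = 2 = 2 (second disjunct)  ✔
#2 P = 2 ≠ 1, but U = 6 = 6 (second disjunct)  ✔
#3 values 19, 12, 6 are pairwise distinct  ✔
#4 P = 2 lies in [1, 4]  ✔
#5 |6 - 12| = 6; 6 ≤ 7  ✔
#6 2 / 2 = 1, so 2 divides 2  ✔
#7 S * P = 3 * 2 = 6, not 3  ✘
#8 U + R = 6 + 19 = 25  ✔
#9 Q + S = 5 + 3 = 8; 8 < 9  ✔
#10 6 / 6 = 1, so 6 divides 6  ✔
#11 U = 6 is in {10, 3, 6}  ✔
#12 2 = 4*0 + 2, so 4 does not divide 2  ✘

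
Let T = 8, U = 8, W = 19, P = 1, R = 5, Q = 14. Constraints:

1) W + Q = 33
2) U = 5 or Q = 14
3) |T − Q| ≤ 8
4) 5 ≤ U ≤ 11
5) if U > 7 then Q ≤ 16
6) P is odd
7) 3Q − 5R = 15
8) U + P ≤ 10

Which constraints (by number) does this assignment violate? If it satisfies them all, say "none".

1) W + Q = 19 + 14 = 33  ✔
2) U = 8 ≠ 5, but Q = 14 = 14 (second disjunct)  ✔
3) |8 − 14| = 6; 6 ≤ 8  ✔
4) U = 8 lies in [5, 11]  ✔
5) U = 8 > 7, so we need Q ≤ 16; Q = 14 ≤ 16  ✔
6) P = 1 is odd  ✔
7) 3Q − 5R = 3(14) − 5(5) = 17, not 15  ✘
8) U + P = 8 + 1 = 9; 9 ≤ 10  ✔

No — constraint 7 is not satisfied.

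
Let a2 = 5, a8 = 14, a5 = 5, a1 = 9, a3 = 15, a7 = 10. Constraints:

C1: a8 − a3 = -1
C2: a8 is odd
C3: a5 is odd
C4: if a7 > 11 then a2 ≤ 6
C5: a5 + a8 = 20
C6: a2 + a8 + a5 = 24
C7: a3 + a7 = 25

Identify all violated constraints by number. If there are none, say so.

Constraints 2, 5 do not hold.

C1: a8 − a3 = 14 − 15 = -1 — satisfied.
C2: a8 = 14 is even — violated.
C3: a5 = 5 is odd — satisfied.
C4: a7 = 10, not > 11; antecedent false, conditional vacuously true — satisfied.
C5: a5 + a8 = 5 + 14 = 19, not 20 — violated.
C6: a2 + a8 + a5 = 5 + 14 + 5 = 24 — satisfied.
C7: a3 + a7 = 15 + 10 = 25 — satisfied.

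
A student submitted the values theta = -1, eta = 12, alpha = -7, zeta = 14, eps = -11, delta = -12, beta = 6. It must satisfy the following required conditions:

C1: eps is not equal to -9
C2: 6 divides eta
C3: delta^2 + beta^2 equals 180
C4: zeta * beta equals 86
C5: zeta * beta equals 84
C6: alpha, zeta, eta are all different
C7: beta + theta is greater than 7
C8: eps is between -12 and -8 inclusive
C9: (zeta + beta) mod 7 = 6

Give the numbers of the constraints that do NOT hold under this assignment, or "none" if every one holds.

No — constraints 4, 7 are not satisfied.

C1: eps = -11, and -11 ≠ -9  holds
C2: 12 / 6 = 2, so 6 divides 12  holds
C3: delta^2 + beta^2 = (-12)^2 + 6^2 = 144 + 36 = 180  holds
C4: zeta * beta = 14 * 6 = 84, not 86  fails
C5: zeta * beta = 14 * 6 = 84  holds
C6: values -7, 14, 12 are pairwise distinct  holds
C7: beta + theta = 6 + (-1) = 5; 5 ≤ 7, bound 7 not met  fails
C8: eps = -11 lies in [-12, -8]  holds
C9: zeta + beta = 20; 20 mod 7 = 6  holds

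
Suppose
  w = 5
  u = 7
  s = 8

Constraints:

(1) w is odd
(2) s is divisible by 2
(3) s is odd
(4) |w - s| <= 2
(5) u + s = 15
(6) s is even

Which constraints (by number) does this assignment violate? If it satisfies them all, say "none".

No — constraints 3 and 4 are not satisfied.

(1) w = 5 is odd — holds.
(2) 8 / 2 = 4, so 2 divides 8 — holds.
(3) s = 8 is even — fails.
(4) |5 - 8| = 3; 3 > 2, exceeds bound 2 — fails.
(5) u + s = 7 + 8 = 15 — holds.
(6) s = 8 is even — holds.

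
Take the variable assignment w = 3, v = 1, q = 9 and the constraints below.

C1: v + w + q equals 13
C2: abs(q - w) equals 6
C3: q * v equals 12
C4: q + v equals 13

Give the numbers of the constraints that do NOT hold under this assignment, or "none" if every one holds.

Violated: 3 and 4.

C1: v + w + q = 1 + 3 + 9 = 13  ✓
C2: abs(9 - 3) = 6  ✓
C3: q * v = 9 * 1 = 9, not 12  ✗
C4: q + v = 9 + 1 = 10, not 13  ✗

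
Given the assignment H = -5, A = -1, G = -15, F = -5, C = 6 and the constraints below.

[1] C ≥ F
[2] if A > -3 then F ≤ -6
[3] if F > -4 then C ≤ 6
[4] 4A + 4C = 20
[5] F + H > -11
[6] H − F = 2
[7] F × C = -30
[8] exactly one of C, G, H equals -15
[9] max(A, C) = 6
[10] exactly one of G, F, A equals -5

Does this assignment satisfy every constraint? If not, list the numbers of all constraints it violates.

[1] C = 6, F = -5; 6 ≥ -5  true
[2] A = -1 > -3, so we need F ≤ -6; but F = -5 > -6  false
[3] F = -5, not > -4; antecedent false, conditional vacuously true  true
[4] 4A + 4C = 4(-1) + 4(6) = 20  true
[5] F + H = -5 + (-5) = -10; -10 > -11  true
[6] H − F = -5 − (-5) = 0, not 2  false
[7] F × C = -5 × 6 = -30  true
[8] C=6, G=-15, H=-5; 1 of them equals -15  true
[9] max(-1, 6) = 6  true
[10] G=-15, F=-5, A=-1; 1 of them equals -5  true

The assignment fails constraints 2 and 6.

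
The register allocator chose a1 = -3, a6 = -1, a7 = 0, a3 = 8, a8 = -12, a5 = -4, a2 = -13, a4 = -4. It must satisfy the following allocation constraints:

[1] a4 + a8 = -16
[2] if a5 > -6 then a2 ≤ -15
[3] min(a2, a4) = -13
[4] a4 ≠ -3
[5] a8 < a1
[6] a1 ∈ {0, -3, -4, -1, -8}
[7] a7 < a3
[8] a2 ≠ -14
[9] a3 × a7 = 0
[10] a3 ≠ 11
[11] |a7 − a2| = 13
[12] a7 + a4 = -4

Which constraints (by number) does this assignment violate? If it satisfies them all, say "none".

[1] a4 + a8 = -4 + (-12) = -16  holds
[2] a5 = -4 > -6, so we need a2 ≤ -15; but a2 = -13 > -15  fails
[3] min(-13, -4) = -13  holds
[4] a4 = -4, and -4 ≠ -3  holds
[5] a8 = -12, a1 = -3; -12 < -3  holds
[6] a1 = -3 is in {0, -3, -4, -1, -8}  holds
[7] a7 = 0, a3 = 8; 0 < 8  holds
[8] a2 = -13, and -13 ≠ -14  holds
[9] a3 × a7 = 8 × 0 = 0  holds
[10] a3 = 8, and 8 ≠ 11  holds
[11] |0 − (-13)| = 13  holds
[12] a7 + a4 = 0 + (-4) = -4  holds

Constraint 2 is violated.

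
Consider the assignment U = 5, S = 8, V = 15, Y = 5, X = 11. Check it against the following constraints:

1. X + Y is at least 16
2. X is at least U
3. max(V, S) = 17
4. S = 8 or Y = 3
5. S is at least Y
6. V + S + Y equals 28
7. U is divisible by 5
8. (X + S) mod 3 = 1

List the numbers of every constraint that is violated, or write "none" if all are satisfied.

No — constraint 3 is not satisfied.

1. X + Y = 11 + 5 = 16; 16 ≥ 16  yes
2. X = 11, U = 5; 11 ≥ 5  yes
3. max(15, 8) = 15, not 17  no
4. S = 8 = 8 (first disjunct)  yes
5. S = 8, Y = 5; 8 ≥ 5  yes
6. V + S + Y = 15 + 8 + 5 = 28  yes
7. 5 / 5 = 1, so 5 divides 5  yes
8. X + S = 19; 19 mod 3 = 1  yes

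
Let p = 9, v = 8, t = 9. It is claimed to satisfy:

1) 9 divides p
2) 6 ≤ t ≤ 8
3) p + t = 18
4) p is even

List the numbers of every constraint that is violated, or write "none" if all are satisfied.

1) 9 / 9 = 1, so 9 divides 9 — holds.
2) t = 9 is outside [6, 8] — fails.
3) p + t = 9 + 9 = 18 — holds.
4) p = 9 is odd — fails.

Constraints 2 and 4 are violated.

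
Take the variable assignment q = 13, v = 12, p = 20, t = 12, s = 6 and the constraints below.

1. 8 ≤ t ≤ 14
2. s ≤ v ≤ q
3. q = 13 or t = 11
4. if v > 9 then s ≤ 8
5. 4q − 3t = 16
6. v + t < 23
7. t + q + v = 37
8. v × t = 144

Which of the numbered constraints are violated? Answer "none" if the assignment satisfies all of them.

No — constraint 6 is not satisfied.

1. t = 12 lies in [8, 14] — holds.
2. values 6 ≤ 12 ≤ 13 — holds.
3. q = 13 = 13 (first disjunct) — holds.
4. v = 12 > 9, so we need s ≤ 8; s = 6 ≤ 8 — holds.
5. 4q − 3t = 4(13) − 3(12) = 16 — holds.
6. v + t = 12 + 12 = 24; 24 ≥ 23, bound 23 not met — does not hold.
7. t + q + v = 12 + 13 + 12 = 37 — holds.
8. v × t = 12 × 12 = 144 — holds.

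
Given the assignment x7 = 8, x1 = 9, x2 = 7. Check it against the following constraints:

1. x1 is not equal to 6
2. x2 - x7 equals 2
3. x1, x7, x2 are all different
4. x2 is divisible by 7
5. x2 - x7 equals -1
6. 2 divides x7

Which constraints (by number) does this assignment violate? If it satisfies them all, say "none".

1. x1 = 9, and 9 ≠ 6 — satisfied.
2. x2 - x7 = 7 - 8 = -1, not 2 — violated.
3. values 9, 8, 7 are pairwise distinct — satisfied.
4. 7 / 7 = 1, so 7 divides 7 — satisfied.
5. x2 - x7 = 7 - 8 = -1 — satisfied.
6. 8 / 2 = 4, so 2 divides 8 — satisfied.

The assignment fails constraint 2.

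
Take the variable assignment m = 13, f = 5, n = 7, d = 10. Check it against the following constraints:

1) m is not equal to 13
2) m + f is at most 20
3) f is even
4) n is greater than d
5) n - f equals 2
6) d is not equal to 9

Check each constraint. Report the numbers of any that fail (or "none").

1) m = 13, but 13 is required to differ  ✘
2) m + f = 13 + 5 = 18; 18 ≤ 20  ✔
3) f = 5 is odd  ✘
4) n = 7, d = 10; 7 ≤ 10 (want >)  ✘
5) n - f = 7 - 5 = 2  ✔
6) d = 10, and 10 ≠ 9  ✔

Violated: 1, 3, and 4.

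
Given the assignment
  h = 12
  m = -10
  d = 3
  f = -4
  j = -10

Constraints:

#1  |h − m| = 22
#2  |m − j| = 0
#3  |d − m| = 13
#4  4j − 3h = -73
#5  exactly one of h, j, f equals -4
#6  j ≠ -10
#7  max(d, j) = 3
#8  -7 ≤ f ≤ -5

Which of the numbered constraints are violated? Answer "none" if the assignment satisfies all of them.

No — constraints 4, 6, and 8 are not satisfied.

#1 |12 − (-10)| = 22  ✔
#2 |-10 − (-10)| = 0  ✔
#3 |3 − (-10)| = 13  ✔
#4 4j − 3h = 4(-10) − 3(12) = -76, not -73  ✘
#5 h=12, j=-10, f=-4; 1 of them equals -4  ✔
#6 j = -10, but -10 is required to differ  ✘
#7 max(3, -10) = 3  ✔
#8 f = -4 is outside [-7, -5]  ✘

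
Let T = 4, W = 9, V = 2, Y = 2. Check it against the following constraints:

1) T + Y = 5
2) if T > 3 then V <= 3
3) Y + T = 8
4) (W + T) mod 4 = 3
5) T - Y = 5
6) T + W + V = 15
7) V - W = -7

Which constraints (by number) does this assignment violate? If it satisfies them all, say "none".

1) T + Y = 4 + 2 = 6, not 5  fails
2) T = 4 > 3, so we need V ≤ 3; V = 2 ≤ 3  holds
3) Y + T = 2 + 4 = 6, not 8  fails
4) W + T = 13; 13 mod 4 = 1, not 3  fails
5) T - Y = 4 - 2 = 2, not 5  fails
6) T + W + V = 4 + 9 + 2 = 15  holds
7) V - W = 2 - 9 = -7  holds

Constraints 1, 3, 4, 5 do not hold.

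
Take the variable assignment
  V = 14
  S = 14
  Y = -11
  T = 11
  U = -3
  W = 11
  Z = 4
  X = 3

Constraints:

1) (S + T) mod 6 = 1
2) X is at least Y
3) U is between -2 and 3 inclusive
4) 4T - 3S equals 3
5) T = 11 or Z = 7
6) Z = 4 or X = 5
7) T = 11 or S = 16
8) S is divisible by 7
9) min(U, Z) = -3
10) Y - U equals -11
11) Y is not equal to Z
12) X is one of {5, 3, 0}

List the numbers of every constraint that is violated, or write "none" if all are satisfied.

1) S + T = 25; 25 mod 6 = 1  ✔
2) X = 3, Y = -11; 3 ≥ -11  ✔
3) U = -3 is outside [-2, 3]  ✘
4) 4T - 3S = 4(11) - 3(14) = 2, not 3  ✘
5) T = 11 = 11 (first disjunct)  ✔
6) Z = 4 = 4 (first disjunct)  ✔
7) T = 11 = 11 (first disjunct)  ✔
8) 14 / 7 = 2, so 7 divides 14  ✔
9) min(-3, 4) = -3  ✔
10) Y - U = -11 - (-3) = -8, not -11  ✘
11) Y = -11, Z = 4; distinct  ✔
12) X = 3 is in {5, 3, 0}  ✔

Constraints 3, 4, 10 are violated.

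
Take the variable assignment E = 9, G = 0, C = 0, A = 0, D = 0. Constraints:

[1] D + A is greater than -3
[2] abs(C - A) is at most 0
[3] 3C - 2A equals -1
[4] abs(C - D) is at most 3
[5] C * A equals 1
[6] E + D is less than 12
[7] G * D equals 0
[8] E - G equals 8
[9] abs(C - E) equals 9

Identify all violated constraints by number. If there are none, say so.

Constraints 3, 5, and 8 do not hold.

[1] D + A = 0 + 0 = 0; 0 > -3 — OK.
[2] abs(0 - 0) = 0; 0 ≤ 0 — OK.
[3] 3C - 2A = 3(0) - 2(0) = 0, not -1 — violated.
[4] abs(0 - 0) = 0; 0 ≤ 3 — OK.
[5] C * A = 0 * 0 = 0, not 1 — violated.
[6] E + D = 9 + 0 = 9; 9 < 12 — OK.
[7] G * D = 0 * 0 = 0 — OK.
[8] E - G = 9 - 0 = 9, not 8 — violated.
[9] abs(0 - 9) = 9 — OK.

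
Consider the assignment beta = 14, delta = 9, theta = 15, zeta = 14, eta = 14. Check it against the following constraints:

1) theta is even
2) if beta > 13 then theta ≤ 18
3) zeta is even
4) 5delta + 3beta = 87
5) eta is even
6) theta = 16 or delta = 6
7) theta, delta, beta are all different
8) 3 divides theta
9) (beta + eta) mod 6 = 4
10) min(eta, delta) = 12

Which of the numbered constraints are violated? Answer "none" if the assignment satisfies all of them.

1) theta = 15 is odd — violated.
2) beta = 14 > 13, so we need theta ≤ 18; theta = 15 ≤ 18 — satisfied.
3) zeta = 14 is even — satisfied.
4) 5delta + 3beta = 5(9) + 3(14) = 87 — satisfied.
5) eta = 14 is even — satisfied.
6) theta = 15 ≠ 16 and delta = 9 ≠ 6; both disjuncts false — violated.
7) values 15, 9, 14 are pairwise distinct — satisfied.
8) 15 / 3 = 5, so 3 divides 15 — satisfied.
9) beta + eta = 28; 28 mod 6 = 4 — satisfied.
10) min(14, 9) = 9, not 12 — violated.

No — constraints 1, 6, and 10 are not satisfied.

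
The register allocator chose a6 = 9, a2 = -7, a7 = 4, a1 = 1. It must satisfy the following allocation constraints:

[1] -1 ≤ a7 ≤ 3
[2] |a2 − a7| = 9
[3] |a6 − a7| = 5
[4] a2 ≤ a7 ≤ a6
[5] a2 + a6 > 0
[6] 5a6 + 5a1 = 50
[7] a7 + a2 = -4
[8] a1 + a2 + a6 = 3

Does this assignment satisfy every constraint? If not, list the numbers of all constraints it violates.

[1] a7 = 4 is outside [-1, 3]  ✘
[2] |-7 − 4| = 11, not 9  ✘
[3] |9 − 4| = 5  ✔
[4] values -7 ≤ 4 ≤ 9  ✔
[5] a2 + a6 = -7 + 9 = 2; 2 > 0  ✔
[6] 5a6 + 5a1 = 5(9) + 5(1) = 50  ✔
[7] a7 + a2 = 4 + (-7) = -3, not -4  ✘
[8] a1 + a2 + a6 = 1 + (-7) + 9 = 3  ✔

No — constraints 1, 2, 7 are not satisfied.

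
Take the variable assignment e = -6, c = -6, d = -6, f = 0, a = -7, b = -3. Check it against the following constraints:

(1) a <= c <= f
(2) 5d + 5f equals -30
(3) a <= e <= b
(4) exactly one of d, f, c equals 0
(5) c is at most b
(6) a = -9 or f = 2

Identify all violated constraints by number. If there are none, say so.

(1) values -7 <= -6 <= 0  OK
(2) 5d + 5f = 5(-6) + 5(0) = -30  OK
(3) values -7 <= -6 <= -3  OK
(4) d=-6, f=0, c=-6; 1 of them equals 0  OK
(5) c = -6, b = -3; -6 ≤ -3  OK
(6) a = -7 ≠ -9 and f = 0 ≠ 2; both disjuncts false  FAIL

The assignment fails constraint 6.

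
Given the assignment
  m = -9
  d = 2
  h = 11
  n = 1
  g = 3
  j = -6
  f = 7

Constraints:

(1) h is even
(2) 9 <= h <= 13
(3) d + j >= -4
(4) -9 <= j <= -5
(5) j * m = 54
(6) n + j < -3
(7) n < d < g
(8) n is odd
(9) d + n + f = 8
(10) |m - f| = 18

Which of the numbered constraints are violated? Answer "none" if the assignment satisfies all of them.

Violated: 1, 9, and 10.

(1) h = 11 is odd — violated.
(2) h = 11 lies in [9, 13] — satisfied.
(3) d + j = 2 + (-6) = -4; -4 ≥ -4 — satisfied.
(4) j = -6 lies in [-9, -5] — satisfied.
(5) j * m = -6 * (-9) = 54 — satisfied.
(6) n + j = 1 + (-6) = -5; -5 < -3 — satisfied.
(7) values 1 < 2 < 3 — satisfied.
(8) n = 1 is odd — satisfied.
(9) d + n + f = 2 + 1 + 7 = 10, not 8 — violated.
(10) |-9 - 7| = 16, not 18 — violated.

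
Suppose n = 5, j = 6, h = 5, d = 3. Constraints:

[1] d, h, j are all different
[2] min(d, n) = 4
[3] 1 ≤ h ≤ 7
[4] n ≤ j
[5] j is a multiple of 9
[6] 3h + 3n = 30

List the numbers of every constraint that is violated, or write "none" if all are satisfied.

Constraints 2 and 5 are violated.

[1] values 3, 5, 6 are pairwise distinct — holds.
[2] min(3, 5) = 3, not 4 — fails.
[3] h = 5 lies in [1, 7] — holds.
[4] n = 5, j = 6; 5 ≤ 6 — holds.
[5] 6 = 9×0 + 6, so 9 does not divide 6 — fails.
[6] 3h + 3n = 3(5) + 3(5) = 30 — holds.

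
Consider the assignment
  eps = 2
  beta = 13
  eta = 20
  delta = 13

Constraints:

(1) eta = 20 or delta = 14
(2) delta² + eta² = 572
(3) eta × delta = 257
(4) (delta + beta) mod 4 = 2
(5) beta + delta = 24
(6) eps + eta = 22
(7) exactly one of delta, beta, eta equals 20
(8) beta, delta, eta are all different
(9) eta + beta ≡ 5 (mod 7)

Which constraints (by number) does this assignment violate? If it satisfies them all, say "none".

Constraints 2, 3, 5, and 8 do not hold.

(1) eta = 20 = 20 (first disjunct) — holds.
(2) delta² + eta² = 13² + 20² = 169 + 400 = 569, not 572 — does not hold.
(3) eta × delta = 20 × 13 = 260, not 257 — does not hold.
(4) delta + beta = 26; 26 mod 4 = 2 — holds.
(5) beta + delta = 13 + 13 = 26, not 24 — does not hold.
(6) eps + eta = 2 + 20 = 22 — holds.
(7) delta=13, beta=13, eta=20; 1 of them equals 20 — holds.
(8) beta = delta = 13, not all different — does not hold.
(9) eta + beta = 33; 33 mod 7 = 5 — holds.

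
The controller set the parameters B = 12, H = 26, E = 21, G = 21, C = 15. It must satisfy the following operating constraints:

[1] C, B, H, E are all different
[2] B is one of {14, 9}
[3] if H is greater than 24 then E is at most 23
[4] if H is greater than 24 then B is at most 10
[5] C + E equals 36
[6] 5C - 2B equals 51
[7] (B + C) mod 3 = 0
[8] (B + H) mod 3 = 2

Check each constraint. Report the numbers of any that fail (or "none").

The assignment fails constraints 2 and 4.

[1] values 15, 12, 26, 21 are pairwise distinct — holds.
[2] B = 12 is not in {14, 9} — fails.
[3] H = 26 > 24, so we need E ≤ 23; E = 21 ≤ 23 — holds.
[4] H = 26 > 24, so we need B ≤ 10; but B = 12 > 10 — fails.
[5] C + E = 15 + 21 = 36 — holds.
[6] 5C - 2B = 5(15) - 2(12) = 51 — holds.
[7] B + C = 27; 27 mod 3 = 0 — holds.
[8] B + H = 38; 38 mod 3 = 2 — holds.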